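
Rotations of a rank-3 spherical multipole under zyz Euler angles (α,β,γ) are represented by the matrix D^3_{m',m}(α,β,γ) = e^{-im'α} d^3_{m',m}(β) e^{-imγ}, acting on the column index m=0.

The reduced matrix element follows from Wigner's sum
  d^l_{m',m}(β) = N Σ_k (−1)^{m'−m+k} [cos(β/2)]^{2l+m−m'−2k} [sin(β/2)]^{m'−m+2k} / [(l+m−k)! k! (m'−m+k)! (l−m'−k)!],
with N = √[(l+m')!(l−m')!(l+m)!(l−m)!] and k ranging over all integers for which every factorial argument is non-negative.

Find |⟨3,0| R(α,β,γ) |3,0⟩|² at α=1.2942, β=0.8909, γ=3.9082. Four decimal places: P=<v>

Split into d^3_{0,0}(β=0.8909) × two z-phases.
c=cos(0.8909/2)=0.902417, s=sin(0.8909/2)=0.430864; N=√[6·6·6·6]=36.000000
k: max(0,(0)−(0))=0 … min(3+(0),3−(0))=3
  k=0: (−1)^0·36.0000/(36)·0.9024^6·0.4309^0 = +0.540062
  k=1: (−1)^1·36.0000/(4)·0.9024^4·0.4309^2 = -1.108031
  k=2: (−1)^2·36.0000/(4)·0.9024^2·0.4309^4 = +0.252591
  k=3: (−1)^3·36.0000/(36)·0.9024^0·0.4309^6 = -0.006398
d^3_{0,0}(0.8909) = +0.540062 -1.108031 +0.252591 -0.006398 = -0.321776
|D^3_{0,0}|² = |d^3_{0,0}(β)|² = (-0.321776)² = 0.103540 (the z-rotation phases have unit modulus)

P=0.1035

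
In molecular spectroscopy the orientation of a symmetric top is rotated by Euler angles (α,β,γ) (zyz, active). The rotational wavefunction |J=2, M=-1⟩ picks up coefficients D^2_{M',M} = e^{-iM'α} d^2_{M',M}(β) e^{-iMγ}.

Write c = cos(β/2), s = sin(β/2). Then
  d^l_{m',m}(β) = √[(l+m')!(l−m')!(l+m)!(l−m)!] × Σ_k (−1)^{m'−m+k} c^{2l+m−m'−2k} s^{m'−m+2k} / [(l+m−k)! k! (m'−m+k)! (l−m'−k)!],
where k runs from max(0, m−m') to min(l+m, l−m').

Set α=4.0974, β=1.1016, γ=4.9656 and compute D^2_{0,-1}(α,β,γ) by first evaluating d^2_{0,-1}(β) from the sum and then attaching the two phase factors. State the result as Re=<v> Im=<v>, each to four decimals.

Re=-0.1237 Im=0.4782

Split into d^2_{0,-1}(β=1.1016) × two z-phases.
With c≡cos(β/2)=0.852106 and s≡sin(β/2)=0.523369, N=[2·2·1·6]^{1/2}=4.898979
Admissible k: 0..1 (factorial args all ≥0)
  k=0: (−1)^1·4.8990/(2)·0.8521^3·0.5234^1 = -0.793167
  k=1: (−1)^2·4.8990/(2)·0.8521^1·0.5234^3 = +0.299222
d^2_{0,-1}(1.1016) = -0.793167 +0.299222 = -0.493945
Phases: e^{-i·(0)·4.0974}=+1.000000+0.000000i, e^{-i·(-1)·4.9656}=+0.250514-0.968113i ⇒ D=-0.123740+0.478195i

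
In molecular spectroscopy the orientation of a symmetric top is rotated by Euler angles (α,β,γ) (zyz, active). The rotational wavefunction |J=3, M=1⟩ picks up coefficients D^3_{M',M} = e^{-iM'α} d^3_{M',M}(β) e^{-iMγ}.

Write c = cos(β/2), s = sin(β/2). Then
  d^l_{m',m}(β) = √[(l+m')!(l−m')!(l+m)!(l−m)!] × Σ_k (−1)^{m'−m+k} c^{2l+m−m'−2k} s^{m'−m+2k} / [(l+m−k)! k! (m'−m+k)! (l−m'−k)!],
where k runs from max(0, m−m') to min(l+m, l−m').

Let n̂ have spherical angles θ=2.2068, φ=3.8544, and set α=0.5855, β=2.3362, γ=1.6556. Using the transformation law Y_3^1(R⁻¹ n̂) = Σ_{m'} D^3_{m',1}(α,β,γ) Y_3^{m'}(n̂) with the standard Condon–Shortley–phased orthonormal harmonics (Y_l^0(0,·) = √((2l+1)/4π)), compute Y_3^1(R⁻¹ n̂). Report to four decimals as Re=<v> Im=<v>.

Re=-0.0517 Im=-0.2711

Need the full column D^3_{m',1} for m'=−3..3 at α=0.5855, β=2.3362, γ=1.6556.
cos(β/2)=0.391900, sin(β/2)=0.920008
d^3_{-3,1}: single k=4 term ⇒ +0.426150;  D = +0.423983+0.042926i
d^3_{-2,1}: k∈[3..4] ⇒ +0.296436 -0.816832 = -0.520396;  D = -0.460478+0.242429i
d^3_{-1,1}: k∈[2..4] ⇒ +0.119795 -0.880252 +0.606385 = -0.154073;  D = -0.073960+0.135160i
d^3_{0,1}: k∈[1..3] ⇒ +0.029462 -0.487095 +0.894795 = +0.437162;  D = -0.037029-0.435591i
d^3_{1,1}: k∈[0..2] ⇒ +0.003623 -0.159726 +0.660189 = +0.504086;  D = -0.313150-0.395019i
d^3_{2,1}: k∈[0..1] ⇒ -0.026895 +0.296436 = +0.269541;  D = -0.256280-0.083506i
d^3_{3,1}: single k=0 term ⇒ +0.077327;  D = -0.074515+0.020663i
Y_3^{m'}(θ=2.2068,φ=3.8544) and Σ D·Y over m':
  (+0.4240+0.0429i)·(+0.1168+0.1832i)  (-0.4605+0.2424i)·(-0.0568+0.3887i)  (-0.0740+0.1352i)·(-0.1503+0.1299i)  (-0.0370-0.4356i)·(+0.2740+0.0000i)  (-0.3132-0.3950i)·(+0.1503+0.1299i)  (-0.2563-0.0835i)·(-0.0568-0.3887i)  (-0.0745+0.0207i)·(-0.1168+0.1832i)
Y_3^1(R⁻¹ n̂) = -0.051726-0.271106i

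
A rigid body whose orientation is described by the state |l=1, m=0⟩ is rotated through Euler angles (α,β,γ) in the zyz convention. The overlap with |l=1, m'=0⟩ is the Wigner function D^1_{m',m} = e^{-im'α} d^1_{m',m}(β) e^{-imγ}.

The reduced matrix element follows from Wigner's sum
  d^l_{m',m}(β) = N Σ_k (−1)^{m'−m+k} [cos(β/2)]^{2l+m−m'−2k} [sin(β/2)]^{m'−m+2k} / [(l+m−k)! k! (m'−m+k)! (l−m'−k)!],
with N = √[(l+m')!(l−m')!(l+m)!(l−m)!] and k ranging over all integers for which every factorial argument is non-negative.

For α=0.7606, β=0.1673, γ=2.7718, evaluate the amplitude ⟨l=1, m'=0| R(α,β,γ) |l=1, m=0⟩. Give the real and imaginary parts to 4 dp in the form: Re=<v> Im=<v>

First d^1_{0,0}(β=0.1673), then the phase factors e^{-i(0)α} and e^{-i(0)γ}:
Half-angle: c=0.996503, s=0.083552. N=√(1·1·1·1)=1.000000
k: max(0,(0)−(0))=0 … min(1+(0),1−(0))=1
  k=0: (−1)^0·1.0000/(1)·0.9965^2·0.0836^0 = +0.993019
  k=1: (−1)^1·1.0000/(1)·0.9965^0·0.0836^2 = -0.006981
d^1_{0,0}(0.1673) = +0.993019 -0.006981 = +0.986038
Attach z-rotation phases: D = e^{-i(0)(0.7606)}·(+0.986038)·e^{-i(0)(2.7718)} = +0.986038+0.000000i

Re=0.9860 Im=0.0000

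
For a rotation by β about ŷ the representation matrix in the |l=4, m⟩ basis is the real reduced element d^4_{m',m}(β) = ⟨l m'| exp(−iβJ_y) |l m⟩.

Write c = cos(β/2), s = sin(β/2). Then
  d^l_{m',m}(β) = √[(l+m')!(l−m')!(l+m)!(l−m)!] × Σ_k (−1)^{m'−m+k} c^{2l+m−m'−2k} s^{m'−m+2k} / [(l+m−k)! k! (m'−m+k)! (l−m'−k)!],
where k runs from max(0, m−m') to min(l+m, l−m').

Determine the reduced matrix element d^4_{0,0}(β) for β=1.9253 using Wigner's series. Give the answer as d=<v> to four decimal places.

d^4_{0,0}(β=1.9253) via Wigner's sum:
With c≡cos(β/2)=0.571347 and s≡sin(β/2)=0.820709, N=[24·24·24·24]^{1/2}=576.000000
Admissible k: 0..4 (factorial args all ≥0)
  k=0: (−1)^0·576.0000/(576)·0.5713^8·0.8207^0 = +0.011355
  k=1: (−1)^1·576.0000/(36)·0.5713^6·0.8207^2 = -0.374885
  k=2: (−1)^2·576.0000/(16)·0.5713^4·0.8207^4 = +1.740437
  k=3: (−1)^3·576.0000/(36)·0.5713^2·0.8207^6 = -1.596077
  k=4: (−1)^4·576.0000/(576)·0.5713^0·0.8207^8 = +0.205831
d^4_{0,0}(1.9253) = +0.011355 -0.374885 +1.740437 -1.596077 +0.205831 = -0.013337

d=-0.0133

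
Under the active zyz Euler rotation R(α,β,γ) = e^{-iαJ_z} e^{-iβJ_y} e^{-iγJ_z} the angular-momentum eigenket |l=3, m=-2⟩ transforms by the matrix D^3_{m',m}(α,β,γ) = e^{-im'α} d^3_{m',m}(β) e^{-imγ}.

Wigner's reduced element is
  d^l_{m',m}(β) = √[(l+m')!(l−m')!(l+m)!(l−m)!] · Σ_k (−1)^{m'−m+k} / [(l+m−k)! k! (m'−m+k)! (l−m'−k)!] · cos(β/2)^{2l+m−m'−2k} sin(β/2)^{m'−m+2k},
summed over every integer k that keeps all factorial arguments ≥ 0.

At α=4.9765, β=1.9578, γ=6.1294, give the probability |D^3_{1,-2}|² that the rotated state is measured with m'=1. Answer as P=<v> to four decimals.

P=0.0044

D^3_{1,-2}(4.9765,1.9578,6.1294) = e^{-i·1·4.9765}·d^3_{1,-2}(1.9578)·e^{-i·-2·6.1294}. Compute d first:
With c≡cos(β/2)=0.557936 and s≡sin(β/2)=0.829884, N=[24·2·1·120]^{1/2}=75.894664
The bounds max(0,m−m')=0 and min(l+m,l−m')=1 give 2 terms
  k=0: (−1)^3·75.8947/(12)·0.5579^3·0.8299^3 = -0.627820
  k=1: (−1)^4·75.8947/(24)·0.5579^1·0.8299^5 = +0.694499
d^3_{1,-2}(1.9578) = -0.627820 +0.694499 = +0.066679
|D^3_{1,-2}|² = |d^3_{1,-2}(β)|² = (+0.066679)² = 0.004446 (the z-rotation phases have unit modulus)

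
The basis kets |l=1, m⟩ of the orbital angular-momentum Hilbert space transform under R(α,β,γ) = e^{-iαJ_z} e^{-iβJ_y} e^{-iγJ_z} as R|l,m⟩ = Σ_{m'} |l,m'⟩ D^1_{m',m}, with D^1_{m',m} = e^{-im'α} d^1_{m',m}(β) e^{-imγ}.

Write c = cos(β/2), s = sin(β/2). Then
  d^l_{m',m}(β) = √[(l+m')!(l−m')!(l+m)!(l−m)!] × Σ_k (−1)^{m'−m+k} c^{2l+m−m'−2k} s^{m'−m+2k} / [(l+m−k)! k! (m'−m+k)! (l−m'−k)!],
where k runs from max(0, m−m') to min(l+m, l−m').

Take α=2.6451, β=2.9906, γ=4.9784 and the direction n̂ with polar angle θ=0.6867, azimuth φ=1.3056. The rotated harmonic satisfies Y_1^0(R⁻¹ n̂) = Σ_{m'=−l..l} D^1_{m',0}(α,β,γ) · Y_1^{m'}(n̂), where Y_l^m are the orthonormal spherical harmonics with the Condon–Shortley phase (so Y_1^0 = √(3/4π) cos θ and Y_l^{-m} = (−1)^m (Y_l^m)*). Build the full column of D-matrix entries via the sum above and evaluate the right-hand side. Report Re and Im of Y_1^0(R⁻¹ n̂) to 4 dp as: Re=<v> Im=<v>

Need the full column D^1_{m',0} for m'=−1..1 at α=2.6451, β=2.9906, γ=4.9784.
cos(β/2)=0.075425, sin(β/2)=0.997152
d^1_{-1,0}: single k=1 term ⇒ +0.106363;  D = -0.093520+0.050665i
d^1_{0,0}: k∈[0..1] ⇒ +0.005689 -0.994311 = -0.988622;  D = -0.988622+0.000000i
d^1_{1,0}: single k=0 term ⇒ -0.106363;  D = +0.093520+0.050665i
Y_1^{m'}(θ=0.6867,φ=1.3056) and Σ D·Y over m':
  (-0.0935+0.0507i)·(+0.0574-0.2114i)  (-0.9886+0.0000i)·(+0.3779+0.0000i)  (+0.0935+0.0507i)·(-0.0574-0.2114i)
Y_1^0(R⁻¹ n̂) = -0.362876+0.000000i

Re=-0.3629 Im=0.0000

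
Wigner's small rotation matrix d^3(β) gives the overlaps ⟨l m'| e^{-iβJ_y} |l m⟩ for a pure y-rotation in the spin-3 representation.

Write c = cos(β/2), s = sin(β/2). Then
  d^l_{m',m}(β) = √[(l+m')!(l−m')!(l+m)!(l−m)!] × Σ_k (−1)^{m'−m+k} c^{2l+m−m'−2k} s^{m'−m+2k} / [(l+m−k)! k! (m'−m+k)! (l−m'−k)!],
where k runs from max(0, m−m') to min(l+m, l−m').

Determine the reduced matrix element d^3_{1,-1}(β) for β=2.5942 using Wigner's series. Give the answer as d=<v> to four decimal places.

d=0.3240

d^3_{1,-1}(β=2.5942) via Wigner's sum:
Half-angle: c=0.270292, s=0.962778. N=√(24·2·2·24)=48.000000
Admissible k: 0..2 (factorial args all ≥0)
  k=0: (−1)^2·48.0000/(8)·0.2703^4·0.9628^2 = +0.029685
  k=1: (−1)^3·48.0000/(6)·0.2703^2·0.9628^4 = -0.502183
  k=2: (−1)^4·48.0000/(48)·0.2703^0·0.9628^6 = +0.796449
d^3_{1,-1}(2.5942) = +0.029685 -0.502183 +0.796449 = +0.323951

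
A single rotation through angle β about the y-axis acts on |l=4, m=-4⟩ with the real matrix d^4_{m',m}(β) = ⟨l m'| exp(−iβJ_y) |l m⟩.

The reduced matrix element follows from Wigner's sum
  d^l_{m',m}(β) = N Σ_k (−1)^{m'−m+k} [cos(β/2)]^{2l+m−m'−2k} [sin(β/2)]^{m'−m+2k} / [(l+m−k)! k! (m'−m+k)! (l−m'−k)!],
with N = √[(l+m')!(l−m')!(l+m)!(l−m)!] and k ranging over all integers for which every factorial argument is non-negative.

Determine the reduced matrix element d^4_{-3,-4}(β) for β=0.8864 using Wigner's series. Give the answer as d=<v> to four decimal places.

d=-0.5956

d^4_{-3,-4}(β=0.8864) via Wigner's sum:
Half-angle: c=0.903384, s=0.428832. N=√(1·5040·1·40320)=14255.272709
k: max(0,(-4)−(-3))=0 … min(4+(-4),4−(-3))=0
  k=0: (−1)^1·14255.2727/(5040)·0.9034^7·0.4288^1 = -0.595579
d^4_{-3,-4}(0.8864) = -0.595579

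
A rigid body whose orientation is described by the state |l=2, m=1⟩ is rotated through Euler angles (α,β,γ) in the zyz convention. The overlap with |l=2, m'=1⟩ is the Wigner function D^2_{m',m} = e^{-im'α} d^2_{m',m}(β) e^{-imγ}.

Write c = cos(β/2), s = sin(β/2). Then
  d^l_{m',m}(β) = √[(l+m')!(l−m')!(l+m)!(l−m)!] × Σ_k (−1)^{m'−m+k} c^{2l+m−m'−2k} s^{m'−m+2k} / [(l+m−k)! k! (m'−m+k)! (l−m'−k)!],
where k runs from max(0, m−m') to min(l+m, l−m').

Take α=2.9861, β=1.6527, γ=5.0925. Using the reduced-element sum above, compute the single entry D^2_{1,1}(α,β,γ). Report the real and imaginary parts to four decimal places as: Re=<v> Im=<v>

D^2_{1,1}(2.9861,1.6527,5.0925) = e^{-i·1·2.9861}·d^2_{1,1}(1.6527)·e^{-i·1·5.0925}. Compute d first:
c=cos(1.6527/2)=0.677565, s=sin(1.6527/2)=0.735463; N=√[6·1·6·1]=6.000000
The bounds max(0,m−m')=0 and min(l+m,l−m')=1 give 2 terms
  k=0: (−1)^0·6.0000/(6)·0.6776^4·0.7355^0 = +0.210767
  k=1: (−1)^1·6.0000/(2)·0.6776^2·0.7355^2 = -0.744980
d^2_{1,1}(1.6527) = +0.210767 -0.744980 = -0.534213
Phases: e^{-i·(1)·2.9861}=-0.987935-0.154867i, e^{-i·(1)·5.0925}=+0.371024+0.928623i ⇒ D=+0.118988+0.520793i

Re=0.1190 Im=0.5208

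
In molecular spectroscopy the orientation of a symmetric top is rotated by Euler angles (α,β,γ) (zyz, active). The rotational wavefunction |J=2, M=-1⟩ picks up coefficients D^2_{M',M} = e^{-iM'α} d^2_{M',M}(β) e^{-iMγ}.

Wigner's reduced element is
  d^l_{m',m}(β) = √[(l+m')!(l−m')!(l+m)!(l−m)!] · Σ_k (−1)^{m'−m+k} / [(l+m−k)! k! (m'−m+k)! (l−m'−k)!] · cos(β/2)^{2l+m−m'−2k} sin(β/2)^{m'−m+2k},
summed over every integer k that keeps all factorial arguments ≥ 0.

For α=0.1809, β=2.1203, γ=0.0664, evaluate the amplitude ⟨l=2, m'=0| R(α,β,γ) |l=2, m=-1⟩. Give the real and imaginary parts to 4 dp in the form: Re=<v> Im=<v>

D^2_{0,-1}(0.1809,2.1203,0.0664) = e^{-i·0·0.1809}·d^2_{0,-1}(2.1203)·e^{-i·-1·0.0664}. Compute d first:
c=cos(2.1203/2)=0.488741, s=sin(2.1203/2)=0.872429; N=√[2·2·1·6]=4.898979
Admissible k: 0..1 (factorial args all ≥0)
  k=0: (−1)^1·4.8990/(2)·0.4887^3·0.8724^1 = -0.249484
  k=1: (−1)^2·4.8990/(2)·0.4887^1·0.8724^3 = +0.794959
d^2_{0,-1}(2.1203) = -0.249484 +0.794959 = +0.545475
Phases: e^{-i·(0)·0.1809}=+1.000000+0.000000i, e^{-i·(-1)·0.0664}=+0.997796+0.066351i ⇒ D=+0.544273+0.036193i

Re=0.5443 Im=0.0362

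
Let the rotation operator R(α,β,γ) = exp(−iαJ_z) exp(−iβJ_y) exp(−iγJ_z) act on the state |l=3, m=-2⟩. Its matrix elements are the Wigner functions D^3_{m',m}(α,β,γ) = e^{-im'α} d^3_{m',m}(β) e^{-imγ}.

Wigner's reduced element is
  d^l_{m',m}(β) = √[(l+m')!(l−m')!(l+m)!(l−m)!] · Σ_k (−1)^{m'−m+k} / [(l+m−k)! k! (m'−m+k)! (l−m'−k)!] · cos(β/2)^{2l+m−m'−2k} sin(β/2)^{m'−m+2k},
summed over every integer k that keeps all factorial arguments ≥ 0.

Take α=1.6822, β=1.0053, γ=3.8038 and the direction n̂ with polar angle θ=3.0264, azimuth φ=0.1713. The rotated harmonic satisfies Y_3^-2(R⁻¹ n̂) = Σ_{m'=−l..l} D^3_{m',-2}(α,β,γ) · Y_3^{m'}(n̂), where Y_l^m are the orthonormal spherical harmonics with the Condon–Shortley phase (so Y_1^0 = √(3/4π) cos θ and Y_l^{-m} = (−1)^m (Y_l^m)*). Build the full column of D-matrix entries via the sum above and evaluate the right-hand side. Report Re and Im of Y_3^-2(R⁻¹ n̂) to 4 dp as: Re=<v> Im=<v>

Re=0.0095 Im=-0.3888

Need the full column D^3_{m',-2} for m'=−3..3 at α=1.6822, β=1.0053, γ=3.8038.
cos(β/2)=0.876309, sin(β/2)=0.481749
d^3_{-3,-2}: single k=1 term ⇒ +0.609794;  D = +0.607444+0.053489i
d^3_{-2,-2}: k∈[0..1] ⇒ +0.452839 -0.684292 = -0.231453;  D = +0.005456+0.231389i
d^3_{-1,-2}: k∈[0..1] ⇒ -0.787241 +0.475845 = -0.311396;  D = +0.308563-0.041904i
d^3_{0,-2}: k∈[0..1] ⇒ +0.749604 -0.226548 = +0.523057;  D = +0.127572+0.507261i
d^3_{1,-2}: k∈[0..1] ⇒ -0.475845 +0.071906 = -0.403939;  D = -0.378360+0.141460i
d^3_{2,-2}: k∈[0..1] ⇒ +0.206809 -0.012500 = +0.194309;  D = -0.087859-0.173311i
d^3_{3,-2}: single k=0 term ⇒ -0.055698;  D = +0.046571-0.030551i
Y_3^{m'}(θ=3.0264,φ=0.1713) and Σ D·Y over m':
  (+0.6074+0.0535i)·(+0.0006-0.0003i)  (+0.0055+0.2314i)·(-0.0126+0.0045i)  (+0.3086-0.0419i)·(+0.1440-0.0249i)  (+0.1276+0.5073i)·(-0.7169+0.0000i)  (-0.3784+0.1415i)·(-0.1440-0.0249i)  (-0.0879-0.1733i)·(-0.0126-0.0045i)  (+0.0466-0.0306i)·(-0.0006-0.0003i)
Y_3^-2(R⁻¹ n̂) = +0.009466-0.388800i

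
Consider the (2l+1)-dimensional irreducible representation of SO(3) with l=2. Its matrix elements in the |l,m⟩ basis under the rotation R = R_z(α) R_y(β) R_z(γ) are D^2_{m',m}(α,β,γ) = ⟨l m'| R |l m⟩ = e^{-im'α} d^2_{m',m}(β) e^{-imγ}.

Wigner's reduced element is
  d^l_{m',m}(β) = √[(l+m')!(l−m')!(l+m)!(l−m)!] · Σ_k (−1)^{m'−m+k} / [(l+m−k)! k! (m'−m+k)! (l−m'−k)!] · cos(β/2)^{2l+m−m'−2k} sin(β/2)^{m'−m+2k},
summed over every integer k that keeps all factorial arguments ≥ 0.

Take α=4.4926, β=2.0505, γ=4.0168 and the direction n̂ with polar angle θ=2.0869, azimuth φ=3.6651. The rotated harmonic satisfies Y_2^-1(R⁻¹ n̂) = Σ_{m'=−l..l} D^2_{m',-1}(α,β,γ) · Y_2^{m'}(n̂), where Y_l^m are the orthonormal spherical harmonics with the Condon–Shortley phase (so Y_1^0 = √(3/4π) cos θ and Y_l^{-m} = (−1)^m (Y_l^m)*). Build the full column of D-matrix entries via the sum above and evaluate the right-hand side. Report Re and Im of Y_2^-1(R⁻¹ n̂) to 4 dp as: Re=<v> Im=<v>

Need the full column D^2_{m',-1} for m'=−2..2 at α=4.4926, β=2.0505, γ=4.0168.
cos(β/2)=0.518885, sin(β/2)=0.854844
d^2_{-2,-1}: single k=1 term ⇒ +0.238853;  D = +0.216545+0.100791i
d^2_{-1,-1}: k∈[0..1] ⇒ +0.072491 -0.590252 = -0.517761;  D = +0.315571-0.410477i
d^2_{0,-1}: k∈[0..1] ⇒ -0.292534 +0.793976 = +0.501442;  D = -0.321343-0.384945i
d^2_{1,-1}: k∈[0..1] ⇒ +0.590252 -0.534007 = +0.056245;  D = +0.049997-0.025763i
d^2_{2,-1}: single k=0 term ⇒ -0.648279;  D = -0.164159-0.627150i
Y_2^{m'}(θ=2.0869,φ=3.6651) and Σ D·Y over m':
  (+0.2165+0.1008i)·(+0.1461-0.2530i)  (+0.3156-0.4105i)·(+0.2872-0.1658i)  (-0.3213-0.3849i)·(-0.0850+0.0000i)  (+0.0500-0.0258i)·(-0.2872-0.1658i)  (-0.1642-0.6271i)·(+0.1461+0.2530i)
Y_2^-1(R⁻¹ n̂) = +0.223100-0.311631i

Re=0.2231 Im=-0.3116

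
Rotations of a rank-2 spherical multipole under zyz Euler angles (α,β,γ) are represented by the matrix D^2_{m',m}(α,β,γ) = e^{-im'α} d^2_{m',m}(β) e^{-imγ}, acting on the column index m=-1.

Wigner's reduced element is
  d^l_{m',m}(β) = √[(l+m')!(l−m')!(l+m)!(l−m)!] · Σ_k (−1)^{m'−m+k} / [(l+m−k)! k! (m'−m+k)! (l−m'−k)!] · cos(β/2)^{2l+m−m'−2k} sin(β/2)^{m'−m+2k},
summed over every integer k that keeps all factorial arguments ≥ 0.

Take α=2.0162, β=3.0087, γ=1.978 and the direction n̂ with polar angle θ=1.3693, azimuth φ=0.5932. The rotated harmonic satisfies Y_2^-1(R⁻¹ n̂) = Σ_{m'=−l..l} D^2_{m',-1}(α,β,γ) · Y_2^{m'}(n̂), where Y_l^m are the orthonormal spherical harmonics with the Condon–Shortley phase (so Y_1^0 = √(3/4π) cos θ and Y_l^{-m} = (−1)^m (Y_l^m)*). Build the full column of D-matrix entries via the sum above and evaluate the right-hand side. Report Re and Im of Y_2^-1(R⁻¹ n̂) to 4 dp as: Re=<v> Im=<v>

Need the full column D^2_{m',-1} for m'=−2..2 at α=2.0162, β=3.0087, γ=1.978.
cos(β/2)=0.066397, sin(β/2)=0.997793
d^2_{-2,-1}: single k=1 term ⇒ +0.000584;  D = +0.000563-0.000157i
d^2_{-1,-1}: k∈[0..1] ⇒ +0.000019 -0.013168 = -0.013148;  D = +0.008652+0.009901i
d^2_{0,-1}: k∈[0..1] ⇒ -0.000715 +0.161566 = +0.160850;  D = -0.063704+0.147698i
d^2_{1,-1}: k∈[0..1] ⇒ +0.013168 -0.991202 = -0.978035;  D = -0.977321+0.037352i
d^2_{2,-1}: single k=0 term ⇒ -0.131918;  D = +0.061338+0.116790i
Y_2^{m'}(θ=1.3693,φ=0.5932) and Σ D·Y over m':
  (+0.0006-0.0002i)·(+0.1391-0.3437i)  (+0.0087+0.0099i)·(+0.1256-0.0847i)  (-0.0637+0.1477i)·(-0.2775+0.0000i)  (-0.9773+0.0374i)·(-0.1256-0.0847i)  (+0.0613+0.1168i)·(+0.1391+0.3437i)
Y_2^-1(R⁻¹ n̂) = +0.113930+0.074706i

Re=0.1139 Im=0.0747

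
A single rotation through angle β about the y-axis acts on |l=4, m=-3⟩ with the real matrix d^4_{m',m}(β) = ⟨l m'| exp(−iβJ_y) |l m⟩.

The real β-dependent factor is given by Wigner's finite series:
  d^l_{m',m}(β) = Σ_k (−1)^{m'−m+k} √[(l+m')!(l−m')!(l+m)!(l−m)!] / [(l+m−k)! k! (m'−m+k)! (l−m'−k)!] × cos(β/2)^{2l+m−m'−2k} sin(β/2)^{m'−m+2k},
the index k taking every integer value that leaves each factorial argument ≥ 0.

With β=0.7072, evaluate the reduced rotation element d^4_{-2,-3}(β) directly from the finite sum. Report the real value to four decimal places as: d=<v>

d=-0.4899

d^4_{-2,-3}(β=0.7072) via Wigner's sum:
With c≡cos(β/2)=0.938132 and s≡sin(β/2)=0.346277, N=[2·720·1·5040]^{1/2}=2693.993318
The bounds max(0,m−m')=0 and min(l+m,l−m')=1 give 2 terms
  k=0: (−1)^1·2693.9933/(720)·0.9381^7·0.3463^1 = -0.828584
  k=1: (−1)^2·2693.9933/(240)·0.9381^5·0.3463^3 = +0.338671
d^4_{-2,-3}(0.7072) = -0.828584 +0.338671 = -0.489913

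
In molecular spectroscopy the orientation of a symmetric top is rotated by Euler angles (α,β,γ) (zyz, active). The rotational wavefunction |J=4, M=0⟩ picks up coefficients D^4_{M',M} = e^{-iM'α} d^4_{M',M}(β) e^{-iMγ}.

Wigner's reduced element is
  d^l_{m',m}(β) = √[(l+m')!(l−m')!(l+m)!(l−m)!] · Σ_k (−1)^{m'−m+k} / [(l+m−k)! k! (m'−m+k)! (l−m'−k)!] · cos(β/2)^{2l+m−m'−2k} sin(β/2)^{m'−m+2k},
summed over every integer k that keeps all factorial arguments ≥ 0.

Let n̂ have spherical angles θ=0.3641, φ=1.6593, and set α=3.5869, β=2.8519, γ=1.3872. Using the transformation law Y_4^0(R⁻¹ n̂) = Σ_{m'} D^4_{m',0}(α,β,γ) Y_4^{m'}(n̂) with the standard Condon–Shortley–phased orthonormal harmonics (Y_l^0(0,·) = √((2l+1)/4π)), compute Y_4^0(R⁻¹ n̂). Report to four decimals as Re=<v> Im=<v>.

Re=0.3485 Im=0.0000

Need the full column D^4_{m',0} for m'=−4..4 at α=3.5869, β=2.8519, γ=1.3872.
cos(β/2)=0.144340, sin(β/2)=0.989528
d^4_{-4,0}: single k=4 term ⇒ +0.003482;  D = -0.000727+0.003405i
d^4_{-3,0}: k∈[3..4] ⇒ +0.000718 -0.033757 = -0.033039;  D = +0.007689+0.032132i
d^4_{-2,0}: k∈[2..4] ⇒ +0.000084 -0.010528 +0.185552 = +0.175108;  D = +0.110131+0.136139i
d^4_{-1,0}: k∈[1..4] ⇒ +0.000006 -0.001629 +0.076554 -0.599653 = -0.524721;  D = +0.473550+0.226016i
d^4_{0,0}: k∈[0..4] ⇒ +0.000000 -0.000142 +0.014982 -0.312942 +0.919232 = +0.621130;  D = +0.621130+0.000000i
d^4_{1,0}: k∈[0..3] ⇒ -0.000006 +0.001629 -0.076554 +0.599653 = +0.524721;  D = -0.473550+0.226016i
d^4_{2,0}: k∈[0..2] ⇒ +0.000084 -0.010528 +0.185552 = +0.175108;  D = +0.110131-0.136139i
d^4_{3,0}: k∈[0..1] ⇒ -0.000718 +0.033757 = +0.033039;  D = -0.007689+0.032132i
d^4_{4,0}: single k=0 term ⇒ +0.003482;  D = -0.000727-0.003405i
Y_4^{m'}(θ=0.3641,φ=1.6593) and Σ D·Y over m':
  (-0.0007+0.0034i)·(+0.0067-0.0025i)  (+0.0077+0.0321i)·(+0.0139+0.0510i)  (+0.1101+0.1361i)·(-0.2135+0.0382i)  (+0.4735+0.2260i)·(-0.0433-0.4880i)  (+0.6211+0.0000i)·(+0.3692+0.0000i)  (-0.4735+0.2260i)·(+0.0433-0.4880i)  (+0.1101-0.1361i)·(-0.2135-0.0382i)  (-0.0077+0.0321i)·(-0.0139+0.0510i)  (-0.0007-0.0034i)·(+0.0067+0.0025i)
Y_4^0(R⁻¹ n̂) = +0.348456+0.000000i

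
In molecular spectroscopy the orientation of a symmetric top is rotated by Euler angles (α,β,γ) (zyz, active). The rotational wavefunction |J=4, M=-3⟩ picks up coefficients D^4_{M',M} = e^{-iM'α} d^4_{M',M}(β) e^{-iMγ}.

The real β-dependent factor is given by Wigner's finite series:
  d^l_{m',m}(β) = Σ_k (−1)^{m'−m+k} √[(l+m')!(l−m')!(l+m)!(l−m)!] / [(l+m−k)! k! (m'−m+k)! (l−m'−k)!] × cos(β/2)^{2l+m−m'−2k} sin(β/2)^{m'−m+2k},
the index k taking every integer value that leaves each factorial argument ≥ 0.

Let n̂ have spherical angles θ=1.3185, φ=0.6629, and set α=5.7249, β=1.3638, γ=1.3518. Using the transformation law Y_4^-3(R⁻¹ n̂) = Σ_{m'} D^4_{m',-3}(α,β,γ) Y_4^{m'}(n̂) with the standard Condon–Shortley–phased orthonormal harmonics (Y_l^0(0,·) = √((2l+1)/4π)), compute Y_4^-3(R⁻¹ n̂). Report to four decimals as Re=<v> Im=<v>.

Re=0.1249 Im=-0.3530

Need the full column D^4_{m',-3} for m'=−4..4 at α=5.7249, β=1.3638, γ=1.3518.
cos(β/2)=0.776377, sin(β/2)=0.630269
d^4_{-4,-3}: single k=1 term ⇒ +0.303095;  D = -0.075416+0.293562i
d^4_{-3,-3}: k∈[0..1] ⇒ +0.132002 -0.608955 = -0.476953;  D = +0.345368-0.328945i
d^4_{-2,-3}: k∈[0..1] ⇒ -0.400956 +0.792731 = +0.391775;  D = -0.383749+0.078894i
d^4_{-1,-3}: k∈[0..1] ⇒ +0.690490 -0.758426 = -0.067937;  D = +0.063688+0.023647i
d^4_{0,-3}: k∈[0..1] ⇒ -0.835612 +0.550696 = -0.284916;  D = +0.174008+0.225606i
d^4_{1,-3}: k∈[0..1] ⇒ +0.758426 -0.299897 = +0.458529;  D = -0.045185-0.456298i
d^4_{2,-3}: k∈[0..1] ⇒ -0.522436 +0.114768 = -0.407669;  D = -0.180831+0.365368i
d^4_{3,-3}: k∈[0..1] ⇒ +0.264484 -0.024901 = +0.239584;  D = +0.203883-0.125825i
d^4_{4,-3}: single k=0 term ⇒ -0.086756;  D = -0.086755-0.000465i
Y_4^{m'}(θ=1.3185,φ=0.6629) and Σ D·Y over m':
  (-0.0754+0.2936i)·(-0.3433-0.1831i)  (+0.3454-0.3289i)·(-0.1151-0.2593i)  (-0.3837+0.0789i)·(-0.0429+0.1716i)  (+0.0637+0.0236i)·(-0.2311+0.1804i)  (+0.1740+0.2256i)·(+0.1340+0.0000i)  (-0.0452-0.4563i)·(+0.2311+0.1804i)  (-0.1808+0.3654i)·(-0.0429-0.1716i)  (+0.2039-0.1258i)·(+0.1151-0.2593i)  (-0.0868-0.0005i)·(-0.3433+0.1831i)
Y_4^-3(R⁻¹ n̂) = +0.124893-0.352950i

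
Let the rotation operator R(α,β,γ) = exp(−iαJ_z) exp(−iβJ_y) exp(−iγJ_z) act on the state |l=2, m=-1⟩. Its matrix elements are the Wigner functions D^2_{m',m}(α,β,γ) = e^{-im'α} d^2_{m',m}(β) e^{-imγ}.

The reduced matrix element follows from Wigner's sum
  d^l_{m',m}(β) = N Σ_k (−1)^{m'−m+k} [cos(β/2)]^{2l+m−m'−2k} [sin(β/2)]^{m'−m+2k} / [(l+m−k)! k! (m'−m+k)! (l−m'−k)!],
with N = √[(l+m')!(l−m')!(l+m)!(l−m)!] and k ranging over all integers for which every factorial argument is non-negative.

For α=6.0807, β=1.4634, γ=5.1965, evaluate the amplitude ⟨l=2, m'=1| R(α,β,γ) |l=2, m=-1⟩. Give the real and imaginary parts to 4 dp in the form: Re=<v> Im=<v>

First d^2_{1,-1}(β=1.4634), then the phase factors e^{-i(1)α} and e^{-i(-1)γ}:
With c≡cos(β/2)=0.744040 and s≡sin(β/2)=0.668135, N=[6·1·1·6]^{1/2}=6.000000
The bounds max(0,m−m')=0 and min(l+m,l−m')=1 give 2 terms
  k=0: (−1)^2·6.0000/(2)·0.7440^2·0.6681^2 = +0.741383
  k=1: (−1)^3·6.0000/(6)·0.7440^0·0.6681^4 = -0.199277
d^2_{1,-1}(1.4634) = +0.741383 -0.199277 = +0.542105
Phases: e^{-i·(1)·6.0807}=+0.979570+0.201104i, e^{-i·(-1)·5.1965}=+0.465422-0.885089i ⇒ D=+0.343645-0.419269i

Re=0.3436 Im=-0.4193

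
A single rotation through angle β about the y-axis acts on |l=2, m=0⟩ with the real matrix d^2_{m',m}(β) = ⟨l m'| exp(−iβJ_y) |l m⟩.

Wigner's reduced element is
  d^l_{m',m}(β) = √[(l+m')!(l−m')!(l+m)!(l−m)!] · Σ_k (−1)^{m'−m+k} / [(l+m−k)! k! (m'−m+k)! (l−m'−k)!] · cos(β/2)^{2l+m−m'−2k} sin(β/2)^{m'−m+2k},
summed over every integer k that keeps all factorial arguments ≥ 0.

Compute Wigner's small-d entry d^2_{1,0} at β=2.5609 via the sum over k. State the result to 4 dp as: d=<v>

d=0.5618

d^2_{1,0}(β=2.5609) via Wigner's sum:
c=cos(2.5609/2)=0.286284, s=sin(2.5609/2)=0.958145; N=√[6·1·2·2]=4.898979
k∈{0,1} keeps every argument non-negative
  k=0: (−1)^1·4.8990/(2)·0.2863^3·0.9581^1 = -0.055068
  k=1: (−1)^2·4.8990/(2)·0.2863^1·0.9581^3 = +0.616831
d^2_{1,0}(2.5609) = -0.055068 +0.616831 = +0.561763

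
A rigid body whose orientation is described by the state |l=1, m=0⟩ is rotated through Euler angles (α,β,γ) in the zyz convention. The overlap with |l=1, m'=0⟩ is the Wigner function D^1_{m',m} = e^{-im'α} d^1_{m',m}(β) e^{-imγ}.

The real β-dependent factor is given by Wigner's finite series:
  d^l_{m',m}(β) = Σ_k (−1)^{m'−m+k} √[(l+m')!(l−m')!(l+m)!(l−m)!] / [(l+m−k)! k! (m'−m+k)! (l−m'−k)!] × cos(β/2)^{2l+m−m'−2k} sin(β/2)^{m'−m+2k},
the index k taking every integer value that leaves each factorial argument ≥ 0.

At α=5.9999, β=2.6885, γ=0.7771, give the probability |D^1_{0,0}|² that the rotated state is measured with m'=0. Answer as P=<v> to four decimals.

D^1_{0,0}(5.9999,2.6885,0.7771) = e^{-i·0·5.9999}·d^1_{0,0}(2.6885)·e^{-i·0·0.7771}. Compute d first:
Half-angle: c=0.224613, s=0.974448. N=√(1·1·1·1)=1.000000
k: max(0,(0)−(0))=0 … min(1+(0),1−(0))=1
  k=0: (−1)^0·1.0000/(1)·0.2246^2·0.9744^0 = +0.050451
  k=1: (−1)^1·1.0000/(1)·0.2246^0·0.9744^2 = -0.949549
d^1_{0,0}(2.6885) = +0.050451 -0.949549 = -0.899098
|D^1_{0,0}|² = |d^1_{0,0}(β)|² = (-0.899098)² = 0.808376 (the z-rotation phases have unit modulus)

P=0.8084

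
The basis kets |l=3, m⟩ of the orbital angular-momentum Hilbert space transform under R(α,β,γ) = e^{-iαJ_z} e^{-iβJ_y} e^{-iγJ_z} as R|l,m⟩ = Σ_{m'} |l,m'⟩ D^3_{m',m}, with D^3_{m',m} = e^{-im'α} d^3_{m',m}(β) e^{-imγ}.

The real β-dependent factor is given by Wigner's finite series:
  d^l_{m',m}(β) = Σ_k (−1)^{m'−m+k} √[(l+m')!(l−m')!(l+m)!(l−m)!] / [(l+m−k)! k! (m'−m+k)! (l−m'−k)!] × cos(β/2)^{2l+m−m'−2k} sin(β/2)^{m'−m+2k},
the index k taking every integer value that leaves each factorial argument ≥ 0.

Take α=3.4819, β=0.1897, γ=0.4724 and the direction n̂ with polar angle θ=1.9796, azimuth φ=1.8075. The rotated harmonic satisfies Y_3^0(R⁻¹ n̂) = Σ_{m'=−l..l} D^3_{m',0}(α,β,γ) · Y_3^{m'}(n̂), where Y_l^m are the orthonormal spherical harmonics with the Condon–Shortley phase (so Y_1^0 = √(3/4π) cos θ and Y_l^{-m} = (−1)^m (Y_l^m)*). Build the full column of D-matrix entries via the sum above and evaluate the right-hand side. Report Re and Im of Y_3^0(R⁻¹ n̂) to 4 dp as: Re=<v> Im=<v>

Re=0.3301 Im=0.0000

Need the full column D^3_{m',0} for m'=−3..3 at α=3.4819, β=0.1897, γ=0.4724.
cos(β/2)=0.995505, sin(β/2)=0.094708
d^3_{-3,0}: single k=3 term ⇒ +0.003748;  D = -0.001959-0.003196i
d^3_{-2,0}: k∈[2..3] ⇒ +0.048251 -0.000437 = +0.047814;  D = +0.037161+0.030088i
d^3_{-1,0}: k∈[1..3] ⇒ +0.320770 -0.008710 +0.000026 = +0.312087;  D = -0.294189-0.104167i
d^3_{0,0}: k∈[0..3] ⇒ +0.973332 -0.079285 +0.000718 -0.000001 = +0.894764;  D = +0.894764+0.000000i
d^3_{1,0}: k∈[0..2] ⇒ -0.320770 +0.008710 -0.000026 = -0.312087;  D = +0.294189-0.104167i
d^3_{2,0}: k∈[0..1] ⇒ +0.048251 -0.000437 = +0.047814;  D = +0.037161-0.030088i
d^3_{3,0}: single k=0 term ⇒ -0.003748;  D = +0.001959-0.003196i
Y_3^{m'}(θ=1.9796,φ=1.8075) and Σ D·Y over m':
  (-0.0020-0.0032i)·(+0.2101+0.2444i)  (+0.0372+0.0301i)·(+0.3044-0.1560i)  (-0.2942-0.1042i)·(+0.0146+0.0605i)  (+0.8948+0.0000i)·(+0.3278+0.0000i)  (+0.2942-0.1042i)·(-0.0146+0.0605i)  (+0.0372-0.0301i)·(+0.3044+0.1560i)  (+0.0020-0.0032i)·(-0.2101+0.2444i)
Y_3^0(R⁻¹ n̂) = +0.330094-0.000000i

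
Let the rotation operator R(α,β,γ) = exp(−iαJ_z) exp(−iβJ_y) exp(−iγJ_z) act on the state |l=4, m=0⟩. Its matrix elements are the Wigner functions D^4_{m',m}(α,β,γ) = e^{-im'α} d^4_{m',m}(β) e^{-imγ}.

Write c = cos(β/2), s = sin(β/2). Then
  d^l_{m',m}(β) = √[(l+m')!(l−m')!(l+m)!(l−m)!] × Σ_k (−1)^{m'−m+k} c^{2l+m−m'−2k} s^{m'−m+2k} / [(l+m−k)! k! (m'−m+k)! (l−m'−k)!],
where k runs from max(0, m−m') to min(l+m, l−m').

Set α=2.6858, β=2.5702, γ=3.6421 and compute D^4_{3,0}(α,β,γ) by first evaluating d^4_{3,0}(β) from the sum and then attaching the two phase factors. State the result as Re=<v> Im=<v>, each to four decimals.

D^4_{3,0}(2.6858,2.5702,3.6421) = e^{-i·3·2.6858}·d^4_{3,0}(2.5702)·e^{-i·0·3.6421}. Compute d first:
c=cos(2.5702/2)=0.281826, s=sin(2.5702/2)=0.959466; N=√[5040·1·24·24]=1703.830978
k∈{0,1} keeps every argument non-negative
  k=0: (−1)^3·1703.8310/(144)·0.2818^5·0.9595^3 = -0.018580
  k=1: (−1)^4·1703.8310/(144)·0.2818^3·0.9595^5 = +0.215354
d^4_{3,0}(2.5702) = -0.018580 +0.215354 = +0.196773
D = (-0.202018-0.979382i)·(+0.196773)·(+1.000000+0.000000i) = -0.039752-0.192716i

Re=-0.0398 Im=-0.1927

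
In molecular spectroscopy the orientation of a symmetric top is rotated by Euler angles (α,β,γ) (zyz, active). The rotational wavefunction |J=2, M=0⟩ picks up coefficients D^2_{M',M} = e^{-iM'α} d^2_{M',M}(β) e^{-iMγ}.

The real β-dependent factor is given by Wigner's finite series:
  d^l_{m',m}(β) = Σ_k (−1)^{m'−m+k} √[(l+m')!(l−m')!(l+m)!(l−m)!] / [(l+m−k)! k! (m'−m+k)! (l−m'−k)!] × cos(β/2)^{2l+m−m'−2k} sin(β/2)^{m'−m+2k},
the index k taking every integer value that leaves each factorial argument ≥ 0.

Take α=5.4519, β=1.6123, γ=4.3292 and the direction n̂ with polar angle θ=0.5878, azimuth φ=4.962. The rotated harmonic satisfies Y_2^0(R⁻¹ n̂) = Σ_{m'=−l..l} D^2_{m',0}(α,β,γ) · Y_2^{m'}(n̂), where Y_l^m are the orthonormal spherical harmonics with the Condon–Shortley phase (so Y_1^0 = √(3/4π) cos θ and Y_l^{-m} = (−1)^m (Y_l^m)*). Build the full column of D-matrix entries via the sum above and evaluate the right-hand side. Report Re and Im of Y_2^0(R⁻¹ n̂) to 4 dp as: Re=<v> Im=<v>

Need the full column D^2_{m',0} for m'=−2..2 at α=5.4519, β=1.6123, γ=4.3292.
cos(β/2)=0.692282, sin(β/2)=0.721627
d^2_{-2,0}: single k=2 term ⇒ +0.611318;  D = -0.056025-0.608746i
d^2_{-1,0}: k∈[1..2] ⇒ +0.586459 -0.637232 = -0.050773;  D = -0.034217+0.037511i
d^2_{0,0}: k∈[0..2] ⇒ +0.229685 -0.998278 +0.271176 = -0.497418;  D = -0.497418+0.000000i
d^2_{1,0}: k∈[0..1] ⇒ -0.586459 +0.637232 = +0.050773;  D = +0.034217+0.037511i
d^2_{2,0}: single k=0 term ⇒ +0.611318;  D = -0.056025+0.608746i
Y_2^{m'}(θ=0.5878,φ=4.962) and Σ D·Y over m':
  (-0.0560-0.6087i)·(-0.1043+0.0569i)  (-0.0342+0.0375i)·(+0.0881+0.3455i)  (-0.4974+0.0000i)·(+0.3398+0.0000i)  (+0.0342+0.0375i)·(-0.0881+0.3455i)  (-0.0560+0.6087i)·(-0.1043-0.0569i)
Y_2^0(R⁻¹ n̂) = -0.120062+0.000000i

Re=-0.1201 Im=0.0000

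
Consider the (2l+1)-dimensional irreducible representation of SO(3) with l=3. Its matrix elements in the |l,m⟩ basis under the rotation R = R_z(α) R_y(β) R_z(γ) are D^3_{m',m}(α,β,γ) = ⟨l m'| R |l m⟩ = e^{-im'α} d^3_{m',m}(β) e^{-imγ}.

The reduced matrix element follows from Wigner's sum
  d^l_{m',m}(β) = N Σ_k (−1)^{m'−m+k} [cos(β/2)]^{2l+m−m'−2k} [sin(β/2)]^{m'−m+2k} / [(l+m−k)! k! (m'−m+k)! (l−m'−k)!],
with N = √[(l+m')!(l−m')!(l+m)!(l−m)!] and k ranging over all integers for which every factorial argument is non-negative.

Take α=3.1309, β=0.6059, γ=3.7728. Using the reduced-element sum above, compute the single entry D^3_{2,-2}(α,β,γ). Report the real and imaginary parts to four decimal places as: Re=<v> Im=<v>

D^3_{2,-2}(3.1309,0.6059,3.7728) = e^{-i·2·3.1309}·d^3_{2,-2}(0.6059)·e^{-i·-2·3.7728}. Compute d first:
Half-angle: c=0.954461, s=0.298337. N=√(120·1·1·120)=120.000000
The bounds max(0,m−m')=0 and min(l+m,l−m')=1 give 2 terms
  k=0: (−1)^4·120.0000/(24)·0.9545^2·0.2983^4 = +0.036084
  k=1: (−1)^5·120.0000/(120)·0.9545^0·0.2983^6 = -0.000705
d^3_{2,-2}(0.6059) = +0.036084 -0.000705 = +0.035379
Phases: e^{-i·(2)·3.1309}=+0.999771+0.021384i, e^{-i·(-2)·3.7728}=+0.303517+0.952826i ⇒ D=+0.010015+0.033932i

Re=0.0100 Im=0.0339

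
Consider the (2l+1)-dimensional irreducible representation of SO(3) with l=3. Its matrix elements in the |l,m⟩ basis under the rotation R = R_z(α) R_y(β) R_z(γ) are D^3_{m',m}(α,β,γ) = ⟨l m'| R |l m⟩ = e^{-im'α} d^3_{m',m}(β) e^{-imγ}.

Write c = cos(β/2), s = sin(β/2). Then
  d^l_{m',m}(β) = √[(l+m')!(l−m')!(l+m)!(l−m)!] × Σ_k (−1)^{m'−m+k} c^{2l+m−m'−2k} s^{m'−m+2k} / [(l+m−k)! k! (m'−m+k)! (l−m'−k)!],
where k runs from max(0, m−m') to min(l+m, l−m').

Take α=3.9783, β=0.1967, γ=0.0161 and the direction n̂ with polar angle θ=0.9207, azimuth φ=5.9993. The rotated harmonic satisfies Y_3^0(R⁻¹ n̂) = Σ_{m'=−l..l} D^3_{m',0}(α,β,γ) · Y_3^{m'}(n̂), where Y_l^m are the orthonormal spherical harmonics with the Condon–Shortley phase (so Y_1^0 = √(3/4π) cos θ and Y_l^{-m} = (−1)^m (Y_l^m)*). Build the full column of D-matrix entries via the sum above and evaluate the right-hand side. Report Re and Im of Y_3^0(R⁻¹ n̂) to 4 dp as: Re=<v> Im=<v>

Re=-0.3174 Im=0.0000

Need the full column D^3_{m',0} for m'=−3..3 at α=3.9783, β=0.1967, γ=0.0161.
cos(β/2)=0.995168, sin(β/2)=0.098192
d^3_{-3,0}: single k=3 term ⇒ +0.004173;  D = +0.003368-0.002463i
d^3_{-2,0}: k∈[2..3] ⇒ +0.051796 -0.000504 = +0.051291;  D = -0.005254+0.051022i
d^3_{-1,0}: k∈[1..3] ⇒ +0.332006 -0.009697 +0.000031 = +0.322341;  D = -0.215940-0.239319i
d^3_{0,0}: k∈[0..3] ⇒ +0.971353 -0.085109 +0.000829 -0.000001 = +0.887072;  D = +0.887072+0.000000i
d^3_{1,0}: k∈[0..2] ⇒ -0.332006 +0.009697 -0.000031 = -0.322341;  D = +0.215940-0.239319i
d^3_{2,0}: k∈[0..1] ⇒ +0.051796 -0.000504 = +0.051291;  D = -0.005254-0.051022i
d^3_{3,0}: single k=0 term ⇒ -0.004173;  D = -0.003368-0.002463i
Y_3^{m'}(θ=0.9207,φ=5.9993) and Σ D·Y over m':
  (+0.0034-0.0025i)·(+0.1386+0.1583i)  (-0.0053+0.0510i)·(+0.3305+0.2108i)  (-0.2159-0.2393i)·(+0.2054+0.0599i)  (+0.8871+0.0000i)·(-0.2639+0.0000i)  (+0.2159-0.2393i)·(-0.2054+0.0599i)  (-0.0053-0.0510i)·(+0.3305-0.2108i)  (-0.0034-0.0025i)·(-0.1386+0.1583i)
Y_3^0(R⁻¹ n̂) = -0.317372+0.000000i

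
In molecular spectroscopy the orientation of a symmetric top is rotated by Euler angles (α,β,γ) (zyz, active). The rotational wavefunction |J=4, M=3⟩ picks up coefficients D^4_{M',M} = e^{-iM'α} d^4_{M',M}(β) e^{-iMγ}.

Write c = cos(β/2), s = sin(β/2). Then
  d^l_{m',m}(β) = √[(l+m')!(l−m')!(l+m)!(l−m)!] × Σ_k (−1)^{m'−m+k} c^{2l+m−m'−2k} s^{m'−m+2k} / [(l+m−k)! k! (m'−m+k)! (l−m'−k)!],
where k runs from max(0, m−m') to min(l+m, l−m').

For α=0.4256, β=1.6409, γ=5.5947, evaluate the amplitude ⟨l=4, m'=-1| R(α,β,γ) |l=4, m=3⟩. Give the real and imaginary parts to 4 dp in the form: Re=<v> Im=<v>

Re=-0.2017 Im=0.1535

First d^4_{-1,3}(β=1.6409), then the phase factors e^{-i(-1)α} and e^{-i(3)γ}:
With c≡cos(β/2)=0.681892 and s≡sin(β/2)=0.731453, N=[6·120·5040·1]^{1/2}=1904.940944
The bounds max(0,m−m')=4 and min(l+m,l−m')=5 give 2 terms
  k=4: (−1)^0·1904.9409/(144)·0.6819^4·0.7315^4 = +0.818704
  k=5: (−1)^1·1904.9409/(240)·0.6819^2·0.7315^6 = -0.565222
d^4_{-1,3}(1.6409) = +0.818704 -0.565222 = +0.253482
D = (+0.910791+0.412867i)·(+0.253482)·(-0.474732+0.880130i) = -0.201710+0.153512i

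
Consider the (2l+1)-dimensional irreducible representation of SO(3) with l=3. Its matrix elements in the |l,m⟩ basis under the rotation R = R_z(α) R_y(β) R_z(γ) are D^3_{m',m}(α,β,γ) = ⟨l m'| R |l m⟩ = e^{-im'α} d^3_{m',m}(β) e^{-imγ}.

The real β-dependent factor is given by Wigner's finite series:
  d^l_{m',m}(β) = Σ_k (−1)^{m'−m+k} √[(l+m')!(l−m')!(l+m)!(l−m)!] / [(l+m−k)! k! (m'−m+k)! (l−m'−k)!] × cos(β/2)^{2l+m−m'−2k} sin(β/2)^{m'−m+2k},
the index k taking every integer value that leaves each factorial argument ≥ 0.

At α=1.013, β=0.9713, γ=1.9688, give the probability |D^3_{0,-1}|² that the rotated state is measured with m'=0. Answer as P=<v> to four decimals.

P=0.0448

First d^3_{0,-1}(β=0.9713), then the phase factors e^{-i(0)α} and e^{-i(-1)γ}:
With c≡cos(β/2)=0.884372 and s≡sin(β/2)=0.466783, N=[6·6·2·24]^{1/2}=41.569219
k: max(0,(-1)−(0))=0 … min(3+(-1),3−(0))=2
  k=0: (−1)^1·41.5692/(12)·0.8844^5·0.4668^1 = -0.874742
  k=1: (−1)^2·41.5692/(4)·0.8844^3·0.4668^3 = +0.731076
  k=2: (−1)^3·41.5692/(12)·0.8844^1·0.4668^5 = -0.067889
d^3_{0,-1}(0.9713) = -0.874742 +0.731076 -0.067889 = -0.211556
|D^3_{0,-1}|² = |d^3_{0,-1}(β)|² = (-0.211556)² = 0.044756 (the z-rotation phases have unit modulus)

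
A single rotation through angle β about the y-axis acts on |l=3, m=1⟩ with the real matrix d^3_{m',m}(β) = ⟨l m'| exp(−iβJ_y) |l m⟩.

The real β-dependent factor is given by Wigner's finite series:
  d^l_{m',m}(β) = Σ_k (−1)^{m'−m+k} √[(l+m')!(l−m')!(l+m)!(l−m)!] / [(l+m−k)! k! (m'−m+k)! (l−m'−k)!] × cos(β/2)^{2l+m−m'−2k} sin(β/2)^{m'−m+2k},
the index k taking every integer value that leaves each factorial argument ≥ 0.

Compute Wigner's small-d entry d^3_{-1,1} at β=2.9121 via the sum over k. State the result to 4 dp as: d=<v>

d=0.8601

d^3_{-1,1}(β=2.9121) via Wigner's sum:
With c≡cos(β/2)=0.114495 and s≡sin(β/2)=0.993424, N=[2·24·24·2]^{1/2}=48.000000
Admissible k: 2..4 (factorial args all ≥0)
  k=2: (−1)^0·48.0000/(8)·0.1145^4·0.9934^2 = +0.001018
  k=3: (−1)^1·48.0000/(6)·0.1145^2·0.9934^4 = -0.102141
  k=4: (−1)^2·48.0000/(48)·0.1145^0·0.9934^6 = +0.961186
d^3_{-1,1}(2.9121) = +0.001018 -0.102141 +0.961186 = +0.860063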